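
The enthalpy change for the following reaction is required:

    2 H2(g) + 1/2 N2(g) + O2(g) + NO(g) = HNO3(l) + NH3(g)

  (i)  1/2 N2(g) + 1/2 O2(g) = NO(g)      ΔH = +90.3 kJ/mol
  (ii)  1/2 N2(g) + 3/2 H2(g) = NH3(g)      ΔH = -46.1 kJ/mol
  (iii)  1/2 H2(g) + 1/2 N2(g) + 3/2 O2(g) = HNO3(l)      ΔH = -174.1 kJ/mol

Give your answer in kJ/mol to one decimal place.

ΔH = -310.5 kJ/mol

(i) reversed: -90.3 kJ/mol
(ii) as written: -46.1 kJ/mol
(iii) as written: -174.1 kJ/mol
ΔH = (-1)·(+90.3) + (1)·(-46.1) + (1)·(-174.1) = -310.5 kJ/mol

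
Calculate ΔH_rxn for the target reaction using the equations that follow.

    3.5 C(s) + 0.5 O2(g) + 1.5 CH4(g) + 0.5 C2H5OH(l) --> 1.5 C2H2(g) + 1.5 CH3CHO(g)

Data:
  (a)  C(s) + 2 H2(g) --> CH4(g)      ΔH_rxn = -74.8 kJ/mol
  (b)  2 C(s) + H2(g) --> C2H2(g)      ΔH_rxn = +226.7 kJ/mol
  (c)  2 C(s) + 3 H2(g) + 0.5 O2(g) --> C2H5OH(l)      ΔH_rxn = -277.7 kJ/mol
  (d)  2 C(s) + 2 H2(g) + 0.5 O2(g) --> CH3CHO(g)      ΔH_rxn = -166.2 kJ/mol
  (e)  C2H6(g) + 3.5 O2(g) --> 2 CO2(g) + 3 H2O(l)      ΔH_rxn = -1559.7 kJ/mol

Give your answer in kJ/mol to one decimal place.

ΔH_rxn = 341.8 kJ/mol

(a) reversed and × 3/2: (-3/2)·(-74.8) = +112.2 kJ/mol
(b) × 3/2: (3/2)·(+226.7) = +340.05 kJ/mol
(c) reversed and × 1/2: (-1/2)·(-277.7) = +138.85 kJ/mol
(d) × 3/2: (3/2)·(-166.2) = -249.3 kJ/mol
(e): not needed.
Since enthalpy is a state function, ΔH_rxn = (-3/2)·(-74.8) + (3/2)·(+226.7) + (-1/2)·(-277.7) + (3/2)·(-166.2) = 341.8 kJ/mol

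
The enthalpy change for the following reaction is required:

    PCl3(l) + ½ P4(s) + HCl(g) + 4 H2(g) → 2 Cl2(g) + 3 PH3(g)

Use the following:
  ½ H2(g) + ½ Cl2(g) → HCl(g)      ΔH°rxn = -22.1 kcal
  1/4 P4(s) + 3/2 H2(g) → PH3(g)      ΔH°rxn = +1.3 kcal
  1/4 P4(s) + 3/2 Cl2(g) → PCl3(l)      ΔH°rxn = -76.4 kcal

equation 1 reversed (HCl(g) must end up as a reactant): +22.1 kcal
equation 2 × 3 (×3 to match 3 PH3(g) in the target): (3)·(+1.3) = +3.9 kcal
equation 3 reversed (reverse to put PCl3(l) on the reactant side): +76.4 kcal
Combining the equations, ΔH°rxn = (-1)·(-22.1) + (3)·(+1.3) + (-1)·(-76.4) = 102.4 kcal

ΔH°rxn = 102.4 kcal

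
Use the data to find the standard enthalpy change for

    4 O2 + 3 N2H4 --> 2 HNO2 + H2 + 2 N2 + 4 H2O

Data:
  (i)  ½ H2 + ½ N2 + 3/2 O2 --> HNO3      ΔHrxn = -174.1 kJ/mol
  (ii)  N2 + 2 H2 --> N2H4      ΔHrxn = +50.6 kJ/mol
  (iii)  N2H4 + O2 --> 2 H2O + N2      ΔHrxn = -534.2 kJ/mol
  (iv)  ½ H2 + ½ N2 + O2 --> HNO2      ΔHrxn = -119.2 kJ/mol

ΔHrxn = -1357.4 kJ/mol

(i): not needed.
(ii) reversed: -50.6 kJ/mol
(iii) × 2: (2)·(-534.2) = -1068.4 kJ/mol
(iv) × 2: (2)·(-119.2) = -238.4 kJ/mol
ΔHrxn = (-1)·(+50.6) + (2)·(-534.2) + (2)·(-119.2) = -1357.4 kJ/mol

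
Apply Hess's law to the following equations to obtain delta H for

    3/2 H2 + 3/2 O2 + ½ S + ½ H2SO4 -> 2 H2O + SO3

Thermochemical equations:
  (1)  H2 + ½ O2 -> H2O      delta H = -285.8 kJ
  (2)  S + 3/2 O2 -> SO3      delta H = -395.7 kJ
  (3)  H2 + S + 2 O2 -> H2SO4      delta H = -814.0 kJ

delta H = -560.3 kJ

(1) × 2: (2)·(-285.8) = -571.6 kJ
(2) as written: -395.7 kJ
(3) reversed and × 1/2: (-1/2)·(-814.0) = +407.0 kJ
Since enthalpy is a state function, delta H = (-571.6) + (-395.7) + (+407.0) = -560.3 kJ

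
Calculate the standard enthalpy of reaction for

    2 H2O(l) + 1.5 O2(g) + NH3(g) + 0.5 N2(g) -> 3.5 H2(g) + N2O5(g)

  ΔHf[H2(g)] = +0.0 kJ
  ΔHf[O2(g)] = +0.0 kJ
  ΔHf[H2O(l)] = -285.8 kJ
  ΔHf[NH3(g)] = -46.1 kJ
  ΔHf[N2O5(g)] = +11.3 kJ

Products: 7/2·(+0.0) + 1·(+11.3) = +11.3
Reactants: 2·(-285.8) + 3/2·(+0.0) + 1·(-46.1) + 1/2·(+0.0) = -617.7
ΔH° = (+11.3) − (-617.7) = 629.0 kJ

ΔH° = 629.0 kJ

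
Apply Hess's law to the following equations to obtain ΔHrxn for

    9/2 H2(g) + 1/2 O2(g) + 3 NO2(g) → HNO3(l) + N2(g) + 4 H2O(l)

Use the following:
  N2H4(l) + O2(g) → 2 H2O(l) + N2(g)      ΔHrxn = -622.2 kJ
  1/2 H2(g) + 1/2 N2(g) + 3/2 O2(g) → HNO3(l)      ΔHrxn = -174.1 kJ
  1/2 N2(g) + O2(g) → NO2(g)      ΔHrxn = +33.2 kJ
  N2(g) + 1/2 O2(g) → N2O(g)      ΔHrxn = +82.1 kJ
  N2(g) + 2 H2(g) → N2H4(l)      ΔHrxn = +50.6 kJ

ΔHrxn = -1416.9 kJ

equation 1 × 2 (scale by 2 for the 4 H2O(l)): (2)·(-622.2) = -1244.4 kJ
equation 2 as written (HNO3(l) already on the product side): -174.1 kJ
equation 3 reversed and × 3 (reverse to put NO2(g) on the reactant side; scale by 3 for the 3 NO2(g)): (-3)·(+33.2) = -99.6 kJ
equation 4: not needed (N2O(g) appears nowhere else).
equation 5 × 2: (2)·(+50.6) = +101.2 kJ
Combining the equations, ΔHrxn = (-1244.4) + (-174.1) + (-99.6) + (+101.2) = -1416.9 kJ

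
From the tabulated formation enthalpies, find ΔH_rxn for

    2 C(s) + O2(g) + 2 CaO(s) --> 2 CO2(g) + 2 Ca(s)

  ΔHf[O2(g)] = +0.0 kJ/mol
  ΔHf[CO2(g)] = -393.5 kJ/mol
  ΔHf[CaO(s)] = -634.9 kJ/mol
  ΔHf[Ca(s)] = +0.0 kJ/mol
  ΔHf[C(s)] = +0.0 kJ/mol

ΔH_rxn = 482.8 kJ/mol

ΔH°rxn = Σ nΔHf°(products) − Σ nΔHf°(reactants).
Products: 2·(-393.5) + 2·(+0.0) = -787.0
Reactants: 2·(+0.0) + 1·(+0.0) + 2·(-634.9) = -1269.8
ΔH_rxn = (-787.0) − (-1269.8) = 482.8 kJ/mol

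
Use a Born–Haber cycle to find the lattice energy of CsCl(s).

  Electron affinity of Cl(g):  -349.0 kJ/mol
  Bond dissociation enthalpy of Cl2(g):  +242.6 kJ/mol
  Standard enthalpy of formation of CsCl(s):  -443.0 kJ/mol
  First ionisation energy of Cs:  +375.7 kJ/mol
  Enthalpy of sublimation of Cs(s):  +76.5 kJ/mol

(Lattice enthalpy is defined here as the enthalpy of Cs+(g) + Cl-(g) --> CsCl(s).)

ΔHf° = 1·ΔHsub + 1·(ΣIE) + 1/2·D(Cl2) + 1·EA + U
-443.0 = 1·(+76.5) + 1·(+375.7) + 1/2·(+242.6) + 1·(-349.0) + U
U = -443.0 − (+224.5) = -667.5 kJ/mol

U = -667.5 kJ/mol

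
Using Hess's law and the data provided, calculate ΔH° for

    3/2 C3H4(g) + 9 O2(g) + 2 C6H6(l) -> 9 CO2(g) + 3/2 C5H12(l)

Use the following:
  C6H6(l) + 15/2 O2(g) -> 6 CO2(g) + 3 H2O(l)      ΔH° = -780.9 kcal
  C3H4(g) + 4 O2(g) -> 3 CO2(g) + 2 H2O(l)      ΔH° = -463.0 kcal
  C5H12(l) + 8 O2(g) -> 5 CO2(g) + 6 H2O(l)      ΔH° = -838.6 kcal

equation 1 × 2: (2)·(-780.9) = -1561.8 kcal
equation 2 × 3/2: (3/2)·(-463.0) = -694.5 kcal
equation 3 reversed and × 3/2: (-3/2)·(-838.6) = +1257.9 kcal
ΔH° = (-1561.8) + (-694.5) + (+1257.9) = -998.4 kcal

ΔH° = -998.4 kcal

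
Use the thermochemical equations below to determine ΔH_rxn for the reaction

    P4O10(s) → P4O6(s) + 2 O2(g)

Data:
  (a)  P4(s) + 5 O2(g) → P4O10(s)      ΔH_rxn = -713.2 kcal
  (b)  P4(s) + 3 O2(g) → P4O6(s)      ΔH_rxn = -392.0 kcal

(a) reversed: +713.2 kcal
(b) as written: -392.0 kcal
Summing the manipulated equations, ΔH_rxn = (+713.2) + (-392.0) = 321.2 kcal

ΔH_rxn = 321.2 kcal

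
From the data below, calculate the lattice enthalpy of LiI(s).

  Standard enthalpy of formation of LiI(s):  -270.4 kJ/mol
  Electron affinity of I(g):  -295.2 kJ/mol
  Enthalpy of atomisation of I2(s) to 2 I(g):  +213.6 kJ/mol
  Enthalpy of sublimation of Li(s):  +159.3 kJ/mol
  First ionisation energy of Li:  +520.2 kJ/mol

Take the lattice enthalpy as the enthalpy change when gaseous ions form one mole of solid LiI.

U = -761.5 kJ/mol

ΔHf° = 1·ΔHsub + 1·(ΣIE) + 1/2·D(I2) + 1·EA + U
-270.4 = 1·(+159.3) + 1·(+520.2) + 1/2·(+213.6) + 1·(-295.2) + U
U = -270.4 − (+491.1) = -761.5 kJ/mol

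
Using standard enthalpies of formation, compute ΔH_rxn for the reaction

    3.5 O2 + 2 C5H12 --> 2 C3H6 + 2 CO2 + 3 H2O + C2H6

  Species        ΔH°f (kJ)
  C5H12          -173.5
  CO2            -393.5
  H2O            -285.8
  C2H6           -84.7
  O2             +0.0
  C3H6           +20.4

ΔH_rxn = -1341.3 kJ

Products: 2·(+20.4) + 2·(-393.5) + 3·(-285.8) + 1·(-84.7) = -1688.3
Reactants: 7/2·(+0.0) + 2·(-173.5) = -347.0
ΔH_rxn = (-1688.3) − (-347.0) = -1341.3 kJ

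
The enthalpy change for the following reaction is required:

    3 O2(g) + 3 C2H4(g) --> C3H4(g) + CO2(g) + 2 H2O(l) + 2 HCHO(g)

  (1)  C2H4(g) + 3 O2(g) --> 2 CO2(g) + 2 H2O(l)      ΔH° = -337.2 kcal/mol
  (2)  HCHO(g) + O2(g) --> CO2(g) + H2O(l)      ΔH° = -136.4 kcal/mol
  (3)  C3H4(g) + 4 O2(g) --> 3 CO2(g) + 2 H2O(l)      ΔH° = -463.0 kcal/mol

(1) × 3 (scale by 3 for the 3 C2H4(g)): (3)·(-337.2) = -1011.6 kcal/mol
(2) reversed and × 2 (reverse to put HCHO(g) on the product side; ×2 to match 2 HCHO(g) in the target): (-2)·(-136.4) = +272.8 kcal/mol
(3) reversed (C3H4(g) must end up as a product): +463.0 kcal/mol
Combining the equations, ΔH° = (-1011.6) + (+272.8) + (+463.0) = -275.8 kcal/mol

ΔH° = -275.8 kcal/mol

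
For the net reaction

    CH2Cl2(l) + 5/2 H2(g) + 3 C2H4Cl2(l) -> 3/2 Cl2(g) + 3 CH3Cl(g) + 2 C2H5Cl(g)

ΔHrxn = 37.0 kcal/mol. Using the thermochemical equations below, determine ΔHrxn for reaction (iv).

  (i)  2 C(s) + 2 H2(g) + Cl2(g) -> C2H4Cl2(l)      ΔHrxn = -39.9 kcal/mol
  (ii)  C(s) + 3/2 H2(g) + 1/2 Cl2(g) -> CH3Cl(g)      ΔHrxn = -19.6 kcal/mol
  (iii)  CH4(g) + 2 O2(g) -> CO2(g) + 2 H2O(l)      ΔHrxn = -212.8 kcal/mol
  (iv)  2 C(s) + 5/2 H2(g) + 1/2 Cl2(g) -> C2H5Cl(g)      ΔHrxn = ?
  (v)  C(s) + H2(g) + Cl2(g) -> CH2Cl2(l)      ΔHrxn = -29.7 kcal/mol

(i) reversed and × 3 (C2H4Cl2(l) must end up as a reactant; ×3 to match 3 C2H4Cl2(l) in the target): (-3)·(-39.9) = +119.7 kcal/mol
(ii) × 3 (scale by 3 for the 3 CH3Cl(g)): (3)·(-19.6) = -58.8 kcal/mol
(iii): not needed (CH4(g) appears nowhere else).
(iv) × 2 (×2 to match 2 C2H5Cl(g) in the target): contributes 2·x
(v) reversed (reverse to put CH2Cl2(l) on the reactant side): +29.7 kcal/mol
+37.0 = (+119.7) + (-58.8) + (+29.7) + 2·x
x = (+37.0 − (+90.6)) / (2) = -26.8 kcal/mol

ΔHrxn = -26.8 kcal/mol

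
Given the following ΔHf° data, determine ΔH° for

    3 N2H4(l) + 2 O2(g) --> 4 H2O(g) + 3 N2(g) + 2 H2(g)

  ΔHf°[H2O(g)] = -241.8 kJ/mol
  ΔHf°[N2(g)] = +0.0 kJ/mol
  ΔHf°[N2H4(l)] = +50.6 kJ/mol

ΔH°rxn = Σ nΔHf°(products) − Σ nΔHf°(reactants).
Products: 4·(-241.8) + 3·(+0.0) + 2·(+0.0) = -967.2
Reactants: 3·(+50.6) + 2·(+0.0) = +151.8
ΔH° = (-967.2) − (+151.8) = -1119.0 kJ/mol

ΔH° = -1119.0 kJ/mol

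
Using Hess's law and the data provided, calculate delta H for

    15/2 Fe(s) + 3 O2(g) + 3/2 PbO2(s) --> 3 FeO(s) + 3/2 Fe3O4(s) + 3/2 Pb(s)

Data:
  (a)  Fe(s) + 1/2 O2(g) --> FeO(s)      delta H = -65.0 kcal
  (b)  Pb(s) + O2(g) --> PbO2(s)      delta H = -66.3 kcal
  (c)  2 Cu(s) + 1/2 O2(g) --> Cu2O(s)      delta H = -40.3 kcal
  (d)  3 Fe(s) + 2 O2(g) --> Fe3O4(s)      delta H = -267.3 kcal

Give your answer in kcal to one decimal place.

delta H = -496.5 kcal

(a) × 3: (3)·(-65.0) = -195.0 kcal
(b) reversed and × 3/2: (-3/2)·(-66.3) = +99.45 kcal
(c): not needed.
(d) × 3/2: (3/2)·(-267.3) = -400.95 kcal
By Hess's law, delta H = (3)·(-65.0) + (-3/2)·(-66.3) + (3/2)·(-267.3) = -496.5 kcal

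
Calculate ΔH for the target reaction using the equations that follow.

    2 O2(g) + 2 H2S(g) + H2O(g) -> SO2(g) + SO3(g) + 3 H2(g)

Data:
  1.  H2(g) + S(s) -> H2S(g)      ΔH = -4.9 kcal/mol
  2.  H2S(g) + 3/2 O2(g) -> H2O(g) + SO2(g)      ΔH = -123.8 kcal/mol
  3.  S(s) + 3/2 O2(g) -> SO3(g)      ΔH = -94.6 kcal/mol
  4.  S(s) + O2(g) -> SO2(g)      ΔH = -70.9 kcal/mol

ΔH = -97.9 kcal/mol

eq. 1 reversed and × 3 (reverse to put H2(g) on the product side; scale by 3 for the 3 H2(g)): (-3)·(-4.9) = +14.7 kcal/mol
eq. 2 reversed (H2O(g) must end up as a reactant): +123.8 kcal/mol
eq. 3 as written (SO3(g) already on the product side): -94.6 kcal/mol
eq. 4 × 2: (2)·(-70.9) = -141.8 kcal/mol
Since enthalpy is a state function, ΔH = (-3)·(-4.9) + (-1)·(-123.8) + (1)·(-94.6) + (2)·(-70.9) = -97.9 kcal/mol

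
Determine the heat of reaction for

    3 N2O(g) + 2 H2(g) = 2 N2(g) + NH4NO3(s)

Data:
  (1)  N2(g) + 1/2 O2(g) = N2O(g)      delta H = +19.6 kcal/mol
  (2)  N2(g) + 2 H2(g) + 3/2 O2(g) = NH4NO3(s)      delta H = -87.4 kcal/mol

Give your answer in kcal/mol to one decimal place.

(1) reversed and × 3 (reverse to put N2O(g) on the reactant side; ×3 to match 3 N2O(g) in the target): (-3)·(+19.6) = -58.8 kcal/mol
(2) as written (NH4NO3(s) already on the product side): -87.4 kcal/mol
Summing the manipulated equations, delta H = (-58.8) + (-87.4) = -146.2 kcal/mol

delta H = -146.2 kcal/mol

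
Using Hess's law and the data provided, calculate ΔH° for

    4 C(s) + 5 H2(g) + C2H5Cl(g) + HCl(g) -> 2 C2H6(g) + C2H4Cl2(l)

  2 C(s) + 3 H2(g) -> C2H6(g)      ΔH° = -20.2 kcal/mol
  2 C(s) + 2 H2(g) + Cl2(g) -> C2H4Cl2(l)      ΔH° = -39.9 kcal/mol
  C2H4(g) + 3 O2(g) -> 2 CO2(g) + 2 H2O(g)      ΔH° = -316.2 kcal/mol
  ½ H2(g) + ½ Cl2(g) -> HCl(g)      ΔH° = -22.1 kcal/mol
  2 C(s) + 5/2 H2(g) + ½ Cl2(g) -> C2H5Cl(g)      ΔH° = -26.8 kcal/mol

equation 1 × 2 (scale by 2 for the 2 C2H6(g)): (2)·(-20.2) = -40.4 kcal/mol
equation 2 as written (C2H4Cl2(l) already on the product side): -39.9 kcal/mol
equation 3: not needed (C2H4(g) appears nowhere else).
equation 4 reversed (HCl(g) must end up as a reactant): +22.1 kcal/mol
equation 5 reversed (C2H5Cl(g) must end up as a reactant): +26.8 kcal/mol
ΔH° = (2)·(-20.2) + (1)·(-39.9) + (-1)·(-22.1) + (-1)·(-26.8) = -31.4 kcal/mol

ΔH° = -31.4 kcal/mol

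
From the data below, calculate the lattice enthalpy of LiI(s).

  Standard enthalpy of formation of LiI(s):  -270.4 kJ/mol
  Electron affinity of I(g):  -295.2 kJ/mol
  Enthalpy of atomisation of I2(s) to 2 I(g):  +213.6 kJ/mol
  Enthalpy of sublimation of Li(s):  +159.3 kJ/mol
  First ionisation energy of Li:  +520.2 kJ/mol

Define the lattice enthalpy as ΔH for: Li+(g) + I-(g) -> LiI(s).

ΔHf° = 1·ΔHsub + 1·(ΣIE) + 1/2·D(I2) + 1·EA + U
-270.4 = 1·(+159.3) + 1·(+520.2) + 1/2·(+213.6) + 1·(-295.2) + U
U = -270.4 − (+491.1) = -761.5 kJ/mol

U = -761.5 kJ/mol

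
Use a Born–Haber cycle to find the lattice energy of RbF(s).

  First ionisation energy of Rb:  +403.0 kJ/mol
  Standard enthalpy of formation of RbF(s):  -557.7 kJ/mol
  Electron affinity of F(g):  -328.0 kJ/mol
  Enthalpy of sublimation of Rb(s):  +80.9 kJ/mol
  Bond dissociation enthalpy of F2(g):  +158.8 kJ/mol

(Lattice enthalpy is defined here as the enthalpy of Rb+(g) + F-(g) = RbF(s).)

ΔHf° = 1·ΔHsub + 1·(ΣIE) + 1/2·D(F2) + 1·EA + U
-557.7 = 1·(+80.9) + 1·(+403.0) + 1/2·(+158.8) + 1·(-328.0) + U
U = -557.7 − (+235.3) = -793.0 kJ/mol

U = -793.0 kJ/mol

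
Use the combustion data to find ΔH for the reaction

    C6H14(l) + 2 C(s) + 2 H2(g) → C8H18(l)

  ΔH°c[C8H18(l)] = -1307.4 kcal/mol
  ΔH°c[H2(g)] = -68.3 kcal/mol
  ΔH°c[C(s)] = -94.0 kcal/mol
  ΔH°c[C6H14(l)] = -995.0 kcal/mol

ΔH = -12.2 kcal/mol

With combustion enthalpies, reactants minus products:
= [1·(-995.0) + 2·(-94.0) + 2·(-68.3)] − [1·(-1307.4)]
= -12.2 kcal/mol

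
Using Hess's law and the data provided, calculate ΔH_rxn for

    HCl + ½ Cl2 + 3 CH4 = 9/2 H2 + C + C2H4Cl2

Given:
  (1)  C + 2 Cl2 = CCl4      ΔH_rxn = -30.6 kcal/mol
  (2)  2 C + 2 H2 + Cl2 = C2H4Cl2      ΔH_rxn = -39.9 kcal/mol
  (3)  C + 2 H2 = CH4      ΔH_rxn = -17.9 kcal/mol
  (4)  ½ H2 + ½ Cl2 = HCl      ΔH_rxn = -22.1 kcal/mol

ΔH_rxn = 35.9 kcal/mol

(1): not needed (CCl4 appears nowhere else).
(2) as written (C2H4Cl2 already on the product side): -39.9 kcal/mol
(3) reversed and × 3 (reverse to put CH4 on the reactant side; ×3 to match 3 CH4 in the target): (-3)·(-17.9) = +53.7 kcal/mol
(4) reversed (HCl must end up as a reactant): +22.1 kcal/mol
By Hess's law, ΔH_rxn = (1)·(-39.9) + (-3)·(-17.9) + (-1)·(-22.1) = 35.9 kcal/mol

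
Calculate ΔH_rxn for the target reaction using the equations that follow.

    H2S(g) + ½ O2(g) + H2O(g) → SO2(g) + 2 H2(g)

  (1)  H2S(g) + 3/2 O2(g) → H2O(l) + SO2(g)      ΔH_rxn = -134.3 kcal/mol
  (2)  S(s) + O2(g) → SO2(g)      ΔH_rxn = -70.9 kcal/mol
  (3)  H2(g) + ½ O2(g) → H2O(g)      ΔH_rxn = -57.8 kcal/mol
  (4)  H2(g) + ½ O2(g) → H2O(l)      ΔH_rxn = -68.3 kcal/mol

(1) as written: -134.3 kcal/mol
(2): not needed.
(3) reversed: +57.8 kcal/mol
(4) reversed: +68.3 kcal/mol
Summing the manipulated equations, ΔH_rxn = (1)·(-134.3) + (-1)·(-57.8) + (-1)·(-68.3) = -8.2 kcal/mol

ΔH_rxn = -8.2 kcal/mol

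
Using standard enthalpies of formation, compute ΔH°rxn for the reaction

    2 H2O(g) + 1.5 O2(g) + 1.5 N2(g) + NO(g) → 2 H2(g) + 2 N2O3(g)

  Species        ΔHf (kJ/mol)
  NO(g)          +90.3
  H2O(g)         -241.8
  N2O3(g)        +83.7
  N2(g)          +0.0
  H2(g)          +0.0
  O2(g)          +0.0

Products: 2·(+0.0) + 2·(+83.7) = +167.4
Reactants: 2·(-241.8) + 3/2·(+0.0) + 3/2·(+0.0) + 1·(+90.3) = -393.3
ΔH°rxn = (+167.4) − (-393.3) = 560.7 kJ/mol

ΔH°rxn = 560.7 kJ/mol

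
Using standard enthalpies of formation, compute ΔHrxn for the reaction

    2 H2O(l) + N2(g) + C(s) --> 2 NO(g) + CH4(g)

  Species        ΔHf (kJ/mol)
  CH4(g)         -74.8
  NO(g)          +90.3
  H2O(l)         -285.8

ΔH°rxn = Σ nΔHf°(products) − Σ nΔHf°(reactants).
Products: 2·(+90.3) + 1·(-74.8) = +105.8
Reactants: 2·(-285.8) + 1·(+0.0) + 1·(+0.0) = -571.6
ΔHrxn = (+105.8) − (-571.6) = 677.4 kJ/mol

ΔHrxn = 677.4 kJ/mol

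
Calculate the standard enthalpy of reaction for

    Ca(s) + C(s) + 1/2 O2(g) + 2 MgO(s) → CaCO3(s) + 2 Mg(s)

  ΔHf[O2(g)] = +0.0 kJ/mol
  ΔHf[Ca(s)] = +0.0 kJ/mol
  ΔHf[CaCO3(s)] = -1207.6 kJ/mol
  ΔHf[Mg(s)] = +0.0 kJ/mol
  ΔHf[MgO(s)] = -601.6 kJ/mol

Products: 1·(-1207.6) + 2·(+0.0) = -1207.6
Reactants: 1·(+0.0) + 1·(+0.0) + 1/2·(+0.0) + 2·(-601.6) = -1203.2
ΔH_rxn = (-1207.6) − (-1203.2) = -4.4 kJ/mol

ΔH_rxn = -4.4 kJ/mol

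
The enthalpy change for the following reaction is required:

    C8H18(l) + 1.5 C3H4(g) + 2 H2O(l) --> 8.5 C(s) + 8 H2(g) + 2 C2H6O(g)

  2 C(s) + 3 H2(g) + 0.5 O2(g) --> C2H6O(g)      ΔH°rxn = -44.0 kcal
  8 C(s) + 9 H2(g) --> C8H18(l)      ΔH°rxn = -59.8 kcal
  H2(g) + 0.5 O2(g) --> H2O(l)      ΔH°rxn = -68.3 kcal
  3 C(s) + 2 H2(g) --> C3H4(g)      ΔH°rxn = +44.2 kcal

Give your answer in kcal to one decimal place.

equation 1 × 2: (2)·(-44.0) = -88.0 kcal
equation 2 reversed: +59.8 kcal
equation 3 reversed and × 2: (-2)·(-68.3) = +136.6 kcal
equation 4 reversed and × 3/2: (-3/2)·(+44.2) = -66.3 kcal
By Hess's law, ΔH°rxn = (2)·(-44.0) + (-1)·(-59.8) + (-2)·(-68.3) + (-3/2)·(+44.2) = 42.1 kcal

ΔH°rxn = 42.1 kcal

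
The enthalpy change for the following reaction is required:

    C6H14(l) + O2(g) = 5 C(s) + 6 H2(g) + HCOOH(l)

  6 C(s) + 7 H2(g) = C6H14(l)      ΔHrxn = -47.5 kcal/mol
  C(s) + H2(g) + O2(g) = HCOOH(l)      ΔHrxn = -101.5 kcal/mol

ΔHrxn = -54.0 kcal/mol

equation 1 reversed (C6H14(l) must end up as a reactant): +47.5 kcal/mol
equation 2 as written (HCOOH(l) already on the product side): -101.5 kcal/mol
ΔHrxn = (-1)·(-47.5) + (1)·(-101.5) = -54.0 kcal/mol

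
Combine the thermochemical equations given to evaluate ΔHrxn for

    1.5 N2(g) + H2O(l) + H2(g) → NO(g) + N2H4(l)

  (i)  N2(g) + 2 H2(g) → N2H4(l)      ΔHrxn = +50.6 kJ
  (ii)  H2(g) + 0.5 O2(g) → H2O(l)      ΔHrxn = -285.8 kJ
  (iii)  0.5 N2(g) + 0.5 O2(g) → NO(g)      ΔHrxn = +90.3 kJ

ΔHrxn = 426.7 kJ

(i) as written: +50.6 kJ
(ii) reversed: +285.8 kJ
(iii) as written: +90.3 kJ
ΔHrxn = (1)·(+50.6) + (-1)·(-285.8) + (1)·(+90.3) = 426.7 kJ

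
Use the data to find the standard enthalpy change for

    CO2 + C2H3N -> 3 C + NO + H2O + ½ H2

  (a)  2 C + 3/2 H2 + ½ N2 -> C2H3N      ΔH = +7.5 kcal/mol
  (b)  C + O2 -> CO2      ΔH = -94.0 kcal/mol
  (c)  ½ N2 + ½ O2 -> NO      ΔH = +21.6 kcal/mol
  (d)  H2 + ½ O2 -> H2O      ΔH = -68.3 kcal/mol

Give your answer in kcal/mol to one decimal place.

(a) reversed: -7.5 kcal/mol
(b) reversed: +94.0 kcal/mol
(c) as written: +21.6 kcal/mol
(d) as written: -68.3 kcal/mol
ΔH = (-7.5) + (+94.0) + (+21.6) + (-68.3) = 39.8 kcal/mol

ΔH = 39.8 kcal/mol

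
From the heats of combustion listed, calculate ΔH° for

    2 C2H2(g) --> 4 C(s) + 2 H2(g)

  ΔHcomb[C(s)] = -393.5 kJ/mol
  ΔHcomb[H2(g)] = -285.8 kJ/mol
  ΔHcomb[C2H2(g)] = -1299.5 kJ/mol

Using ΔH = Σ nΔHc°(reactants) − Σ nΔHc°(products):
= [2·(-1299.5)] − [4·(-393.5) + 2·(-285.8)]
= -453.4 kJ/mol

ΔH° = -453.4 kJ/mol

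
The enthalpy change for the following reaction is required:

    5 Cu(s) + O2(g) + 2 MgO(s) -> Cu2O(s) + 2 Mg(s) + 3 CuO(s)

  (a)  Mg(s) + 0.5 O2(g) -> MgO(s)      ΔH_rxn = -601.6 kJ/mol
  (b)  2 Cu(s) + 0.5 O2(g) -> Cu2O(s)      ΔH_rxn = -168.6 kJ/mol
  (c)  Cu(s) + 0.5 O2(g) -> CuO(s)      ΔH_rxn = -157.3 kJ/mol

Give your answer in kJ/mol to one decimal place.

(a) reversed and × 2: (-2)·(-601.6) = +1203.2 kJ/mol
(b) as written: -168.6 kJ/mol
(c) × 3: (3)·(-157.3) = -471.9 kJ/mol
By Hess's law, ΔH_rxn = (+1203.2) + (-168.6) + (-471.9) = 562.7 kJ/mol

ΔH_rxn = 562.7 kJ/mol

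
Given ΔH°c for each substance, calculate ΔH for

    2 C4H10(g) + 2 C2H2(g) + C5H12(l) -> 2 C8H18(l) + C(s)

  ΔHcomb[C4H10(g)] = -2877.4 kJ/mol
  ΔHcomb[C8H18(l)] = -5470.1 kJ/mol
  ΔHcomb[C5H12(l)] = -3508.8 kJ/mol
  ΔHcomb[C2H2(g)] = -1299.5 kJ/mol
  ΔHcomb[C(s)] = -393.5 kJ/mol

Using ΔH = Σ nΔHc°(reactants) − Σ nΔHc°(products):
= [2·(-2877.4) + 2·(-1299.5) + 1·(-3508.8)] − [2·(-5470.1) + 1·(-393.5)]
= -528.9 kJ/mol

ΔH = -528.9 kJ/mol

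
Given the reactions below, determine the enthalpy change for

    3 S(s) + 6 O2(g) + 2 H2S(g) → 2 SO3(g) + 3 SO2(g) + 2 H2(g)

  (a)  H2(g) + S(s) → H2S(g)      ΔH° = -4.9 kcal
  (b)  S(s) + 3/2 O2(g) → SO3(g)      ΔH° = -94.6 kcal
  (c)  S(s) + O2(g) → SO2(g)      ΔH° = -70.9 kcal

(a) reversed and × 2 (H2S(g) must end up as a reactant; scale by 2 for the 2 H2S(g)): (-2)·(-4.9) = +9.8 kcal
(b) × 2 (×2 to match 2 SO3(g) in the target): (2)·(-94.6) = -189.2 kcal
(c) × 3 (scale by 3 for the 3 SO2(g)): (3)·(-70.9) = -212.7 kcal
ΔH° = (-2)·(-4.9) + (2)·(-94.6) + (3)·(-70.9) = -392.1 kcal

ΔH° = -392.1 kcal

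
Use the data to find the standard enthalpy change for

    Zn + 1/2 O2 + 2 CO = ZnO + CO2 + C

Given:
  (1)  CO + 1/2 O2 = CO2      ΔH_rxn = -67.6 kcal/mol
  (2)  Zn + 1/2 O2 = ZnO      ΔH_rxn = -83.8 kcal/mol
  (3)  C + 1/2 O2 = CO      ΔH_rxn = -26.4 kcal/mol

ΔH_rxn = -125.0 kcal/mol

(1) as written: -67.6 kcal/mol
(2) as written: -83.8 kcal/mol
(3) reversed: +26.4 kcal/mol
ΔH_rxn = (-67.6) + (-83.8) + (+26.4) = -125.0 kcal/mol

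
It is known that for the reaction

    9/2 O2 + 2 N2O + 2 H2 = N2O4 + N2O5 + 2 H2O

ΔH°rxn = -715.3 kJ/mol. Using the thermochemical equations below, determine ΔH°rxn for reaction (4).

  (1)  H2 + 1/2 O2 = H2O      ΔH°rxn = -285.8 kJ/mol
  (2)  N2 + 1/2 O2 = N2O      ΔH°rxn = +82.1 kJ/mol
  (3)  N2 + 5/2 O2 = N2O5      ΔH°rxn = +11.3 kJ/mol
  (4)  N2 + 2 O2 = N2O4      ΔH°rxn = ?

(1) × 2 (×2 to match 2 H2O in the target): (2)·(-285.8) = -571.6 kJ/mol
(2) reversed and × 2 (reverse to put N2O on the reactant side; ×2 to match 2 N2O in the target): (-2)·(+82.1) = -164.2 kJ/mol
(3) as written (N2O5 already on the product side): +11.3 kJ/mol
(4) as written (N2O4 already on the product side): contributes x
-715.3 = (-571.6) + (-164.2) + (+11.3) + x
x = (-715.3 − (-724.5)) / (1) = 9.2 kJ/mol

ΔH°rxn = 9.2 kJ/mol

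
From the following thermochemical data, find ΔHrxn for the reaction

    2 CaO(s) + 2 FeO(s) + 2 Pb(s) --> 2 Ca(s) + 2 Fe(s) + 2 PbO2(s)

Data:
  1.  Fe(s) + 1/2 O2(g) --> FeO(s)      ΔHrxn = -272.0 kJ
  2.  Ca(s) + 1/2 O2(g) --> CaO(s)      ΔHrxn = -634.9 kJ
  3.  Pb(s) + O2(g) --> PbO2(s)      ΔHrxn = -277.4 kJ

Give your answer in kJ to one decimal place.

eq. 1 reversed and × 2: (-2)·(-272.0) = +544.0 kJ
eq. 2 reversed and × 2: (-2)·(-634.9) = +1269.8 kJ
eq. 3 × 2: (2)·(-277.4) = -554.8 kJ
ΔHrxn = (+544.0) + (+1269.8) + (-554.8) = 1259.0 kJ

ΔHrxn = 1259.0 kJ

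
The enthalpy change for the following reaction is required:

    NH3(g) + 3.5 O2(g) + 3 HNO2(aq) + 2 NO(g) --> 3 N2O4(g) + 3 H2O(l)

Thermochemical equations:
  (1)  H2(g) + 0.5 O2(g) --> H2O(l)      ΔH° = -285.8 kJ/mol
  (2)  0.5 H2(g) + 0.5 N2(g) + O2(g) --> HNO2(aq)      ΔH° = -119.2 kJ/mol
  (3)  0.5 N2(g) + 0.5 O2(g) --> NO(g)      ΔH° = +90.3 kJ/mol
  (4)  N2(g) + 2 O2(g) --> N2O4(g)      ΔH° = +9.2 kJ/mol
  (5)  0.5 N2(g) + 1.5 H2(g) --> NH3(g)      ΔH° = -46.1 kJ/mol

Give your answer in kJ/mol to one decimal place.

ΔH° = -606.7 kJ/mol

(1) × 3 (scale by 3 for the 3 H2O(l)): (3)·(-285.8) = -857.4 kJ/mol
(2) reversed and × 3 (HNO2(aq) must end up as a reactant; ×3 to match 3 HNO2(aq) in the target): (-3)·(-119.2) = +357.6 kJ/mol
(3) reversed and × 2 (reverse to put NO(g) on the reactant side; scale by 2 for the 2 NO(g)): (-2)·(+90.3) = -180.6 kJ/mol
(4) × 3 (×3 to match 3 N2O4(g) in the target): (3)·(+9.2) = +27.6 kJ/mol
(5) reversed (reverse to put NH3(g) on the reactant side): +46.1 kJ/mol
ΔH° = (3)·(-285.8) + (-3)·(-119.2) + (-2)·(+90.3) + (3)·(+9.2) + (-1)·(-46.1) = -606.7 kJ/mol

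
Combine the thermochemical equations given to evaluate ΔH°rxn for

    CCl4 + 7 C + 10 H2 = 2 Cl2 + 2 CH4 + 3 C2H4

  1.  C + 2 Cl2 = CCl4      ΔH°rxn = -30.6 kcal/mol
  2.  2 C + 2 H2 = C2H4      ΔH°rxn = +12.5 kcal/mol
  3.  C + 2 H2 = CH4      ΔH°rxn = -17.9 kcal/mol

ΔH°rxn = 32.3 kcal/mol

eq. 1 reversed: +30.6 kcal/mol
eq. 2 × 3: (3)·(+12.5) = +37.5 kcal/mol
eq. 3 × 2: (2)·(-17.9) = -35.8 kcal/mol
Since enthalpy is a state function, ΔH°rxn = (-1)·(-30.6) + (3)·(+12.5) + (2)·(-17.9) = 32.3 kcal/mol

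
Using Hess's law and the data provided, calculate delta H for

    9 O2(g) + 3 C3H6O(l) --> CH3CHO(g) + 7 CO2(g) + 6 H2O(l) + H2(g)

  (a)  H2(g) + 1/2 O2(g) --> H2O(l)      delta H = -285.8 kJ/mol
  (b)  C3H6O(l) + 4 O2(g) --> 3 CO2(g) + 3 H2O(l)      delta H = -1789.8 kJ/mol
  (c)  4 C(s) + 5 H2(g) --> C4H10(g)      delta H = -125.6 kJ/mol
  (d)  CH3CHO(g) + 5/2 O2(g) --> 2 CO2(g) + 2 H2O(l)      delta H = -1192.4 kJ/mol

delta H = -3891.2 kJ/mol

(a) reversed: +285.8 kJ/mol
(b) × 3: (3)·(-1789.8) = -5369.4 kJ/mol
(c): not needed.
(d) reversed: +1192.4 kJ/mol
Combining the equations, delta H = (-1)·(-285.8) + (3)·(-1789.8) + (-1)·(-1192.4) = -3891.2 kJ/mol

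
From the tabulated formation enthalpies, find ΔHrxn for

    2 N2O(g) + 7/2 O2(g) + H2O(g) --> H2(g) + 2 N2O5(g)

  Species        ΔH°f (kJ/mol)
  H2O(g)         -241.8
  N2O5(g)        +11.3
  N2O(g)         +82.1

Products: 1·(+0.0) + 2·(+11.3) = +22.6
Reactants: 2·(+82.1) + 7/2·(+0.0) + 1·(-241.8) = -77.6
ΔHrxn = (+22.6) − (-77.6) = 100.2 kJ/mol

ΔHrxn = 100.2 kJ/mol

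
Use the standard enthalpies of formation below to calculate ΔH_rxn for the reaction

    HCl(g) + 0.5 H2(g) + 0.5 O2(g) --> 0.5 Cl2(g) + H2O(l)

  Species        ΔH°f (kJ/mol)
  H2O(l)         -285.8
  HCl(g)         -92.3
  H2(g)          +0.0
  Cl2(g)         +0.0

ΔH_rxn = -193.5 kJ/mol

ΔH°rxn = Σ nΔHf°(products) − Σ nΔHf°(reactants).
Products: 1/2·(+0.0) + 1·(-285.8) = -285.8
Reactants: 1·(-92.3) + 1/2·(+0.0) + 1/2·(+0.0) = -92.3
ΔH_rxn = (-285.8) − (-92.3) = -193.5 kJ/mol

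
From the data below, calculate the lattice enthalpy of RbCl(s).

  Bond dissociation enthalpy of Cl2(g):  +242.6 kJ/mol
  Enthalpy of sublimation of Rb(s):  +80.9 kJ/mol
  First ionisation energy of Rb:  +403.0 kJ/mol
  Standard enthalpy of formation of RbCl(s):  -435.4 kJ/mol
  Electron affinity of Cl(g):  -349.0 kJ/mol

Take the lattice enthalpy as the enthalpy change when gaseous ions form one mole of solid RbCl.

U = -691.6 kJ/mol

ΔHf° = 1·ΔHsub + 1·(ΣIE) + 1/2·D(Cl2) + 1·EA + U
-435.4 = 1·(+80.9) + 1·(+403.0) + 1/2·(+242.6) + 1·(-349.0) + U
U = -435.4 − (+256.2) = -691.6 kJ/mol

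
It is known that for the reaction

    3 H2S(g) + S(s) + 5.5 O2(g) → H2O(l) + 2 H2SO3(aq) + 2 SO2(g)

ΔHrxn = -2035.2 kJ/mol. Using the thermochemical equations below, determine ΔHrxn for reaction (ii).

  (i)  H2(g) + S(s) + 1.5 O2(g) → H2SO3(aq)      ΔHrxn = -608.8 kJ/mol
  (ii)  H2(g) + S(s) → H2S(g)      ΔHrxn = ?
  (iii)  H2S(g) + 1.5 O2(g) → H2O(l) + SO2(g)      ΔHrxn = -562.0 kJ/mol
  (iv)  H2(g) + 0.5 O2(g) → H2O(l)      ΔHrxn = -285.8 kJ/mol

ΔHrxn = -20.6 kJ/mol

(i) × 2: (2)·(-608.8) = -1217.6 kJ/mol
(ii) reversed: contributes −x
(iii) × 2: (2)·(-562.0) = -1124.0 kJ/mol
(iv) reversed: +285.8 kJ/mol
-2035.2 = (-1217.6) + (-1124.0) + (+285.8) − x
x = (-2035.2 − (-2055.8)) / (-1) = -20.6 kJ/mol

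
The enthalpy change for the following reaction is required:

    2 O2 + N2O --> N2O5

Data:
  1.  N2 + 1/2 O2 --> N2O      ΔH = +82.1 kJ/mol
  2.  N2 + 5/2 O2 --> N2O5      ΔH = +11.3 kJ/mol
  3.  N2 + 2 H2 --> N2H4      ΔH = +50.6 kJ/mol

ΔH = -70.8 kJ/mol

eq. 1 reversed (reverse to put N2O on the reactant side): -82.1 kJ/mol
eq. 2 as written (N2O5 already on the product side): +11.3 kJ/mol
eq. 3: not needed (N2H4 appears nowhere else).
ΔH = (-82.1) + (+11.3) = -70.8 kJ/mol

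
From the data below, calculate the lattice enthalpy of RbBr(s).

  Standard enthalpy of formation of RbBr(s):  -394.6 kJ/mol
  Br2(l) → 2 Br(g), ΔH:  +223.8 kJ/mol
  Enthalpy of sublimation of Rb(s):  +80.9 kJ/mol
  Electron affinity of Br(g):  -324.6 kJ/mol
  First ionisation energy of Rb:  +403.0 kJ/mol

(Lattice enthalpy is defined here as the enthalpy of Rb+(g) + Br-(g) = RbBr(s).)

ΔHf° = 1·ΔHsub + 1·(ΣIE) + 1/2·D(Br2) + 1·EA + U
-394.6 = 1·(+80.9) + 1·(+403.0) + 1/2·(+223.8) + 1·(-324.6) + U
U = -394.6 − (+271.2) = -665.8 kJ/mol

U = -665.8 kJ/mol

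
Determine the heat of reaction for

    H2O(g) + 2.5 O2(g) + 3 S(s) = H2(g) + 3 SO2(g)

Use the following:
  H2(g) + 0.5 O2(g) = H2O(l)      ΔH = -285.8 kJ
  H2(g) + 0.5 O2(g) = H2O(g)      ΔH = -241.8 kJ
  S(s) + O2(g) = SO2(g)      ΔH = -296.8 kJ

equation 1: not needed (H2O(l) appears nowhere else).
equation 2 reversed (reverse to put H2O(g) on the reactant side): +241.8 kJ
equation 3 × 3 (scale by 3 for the 3 SO2(g)): (3)·(-296.8) = -890.4 kJ
By Hess's law, ΔH = (+241.8) + (-890.4) = -648.6 kJ

ΔH = -648.6 kJ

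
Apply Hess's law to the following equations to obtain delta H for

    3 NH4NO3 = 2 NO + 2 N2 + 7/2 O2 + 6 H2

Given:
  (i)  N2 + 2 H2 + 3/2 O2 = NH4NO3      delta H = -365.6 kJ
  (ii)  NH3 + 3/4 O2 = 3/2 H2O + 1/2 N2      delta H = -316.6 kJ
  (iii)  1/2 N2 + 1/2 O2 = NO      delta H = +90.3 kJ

(i) reversed and × 3 (reverse to put NH4NO3 on the reactant side; ×3 to match 3 NH4NO3 in the target): (-3)·(-365.6) = +1096.8 kJ
(ii): not needed (NH3 appears nowhere else).
(iii) × 2 (×2 to match 2 NO in the target): (2)·(+90.3) = +180.6 kJ
By Hess's law, delta H = (+1096.8) + (+180.6) = 1277.4 kJ

delta H = 1277.4 kJ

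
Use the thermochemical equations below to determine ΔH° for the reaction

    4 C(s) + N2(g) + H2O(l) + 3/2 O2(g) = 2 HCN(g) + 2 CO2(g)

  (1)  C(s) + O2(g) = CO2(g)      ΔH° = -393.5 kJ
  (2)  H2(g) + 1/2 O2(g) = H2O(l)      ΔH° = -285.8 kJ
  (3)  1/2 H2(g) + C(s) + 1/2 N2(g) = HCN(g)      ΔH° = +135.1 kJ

(1) × 2 (×2 to match 2 CO2(g) in the target): (2)·(-393.5) = -787.0 kJ
(2) reversed (reverse to put H2O(l) on the reactant side): +285.8 kJ
(3) × 2 (×2 to match 2 HCN(g) in the target): (2)·(+135.1) = +270.2 kJ
Summing the manipulated equations, ΔH° = (2)·(-393.5) + (-1)·(-285.8) + (2)·(+135.1) = -231.0 kJ

ΔH° = -231.0 kJ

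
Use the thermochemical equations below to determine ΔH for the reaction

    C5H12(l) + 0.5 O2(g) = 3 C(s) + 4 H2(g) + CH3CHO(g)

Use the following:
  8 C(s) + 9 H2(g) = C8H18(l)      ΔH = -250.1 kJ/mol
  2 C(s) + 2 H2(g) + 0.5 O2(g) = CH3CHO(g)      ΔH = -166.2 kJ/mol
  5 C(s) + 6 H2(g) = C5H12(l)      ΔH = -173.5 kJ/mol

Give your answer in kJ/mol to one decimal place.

equation 1: not needed (C8H18(l) appears nowhere else).
equation 2 as written (CH3CHO(g) already on the product side): -166.2 kJ/mol
equation 3 reversed (reverse to put C5H12(l) on the reactant side): +173.5 kJ/mol
ΔH = (1)·(-166.2) + (-1)·(-173.5) = 7.3 kJ/mol

ΔH = 7.3 kJ/mol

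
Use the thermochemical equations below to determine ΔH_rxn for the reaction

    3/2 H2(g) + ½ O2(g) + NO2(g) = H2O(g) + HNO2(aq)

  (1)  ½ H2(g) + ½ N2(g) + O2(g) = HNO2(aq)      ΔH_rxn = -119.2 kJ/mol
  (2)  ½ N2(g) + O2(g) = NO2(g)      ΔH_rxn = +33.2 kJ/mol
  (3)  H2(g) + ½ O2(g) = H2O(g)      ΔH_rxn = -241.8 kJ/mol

ΔH_rxn = -394.2 kJ/mol

(1) as written: -119.2 kJ/mol
(2) reversed: -33.2 kJ/mol
(3) as written: -241.8 kJ/mol
ΔH_rxn = (-119.2) + (-33.2) + (-241.8) = -394.2 kJ/mol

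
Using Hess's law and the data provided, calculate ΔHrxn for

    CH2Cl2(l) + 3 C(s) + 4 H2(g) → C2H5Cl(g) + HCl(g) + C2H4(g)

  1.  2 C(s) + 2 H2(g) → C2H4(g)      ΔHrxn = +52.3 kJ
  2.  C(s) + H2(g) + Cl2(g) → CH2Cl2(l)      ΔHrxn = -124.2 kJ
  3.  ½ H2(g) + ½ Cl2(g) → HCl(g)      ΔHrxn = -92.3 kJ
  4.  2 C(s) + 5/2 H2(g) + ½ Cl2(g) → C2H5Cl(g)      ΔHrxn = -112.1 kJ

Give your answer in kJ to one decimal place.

eq. 1 as written: +52.3 kJ
eq. 2 reversed: +124.2 kJ
eq. 3 as written: -92.3 kJ
eq. 4 as written: -112.1 kJ
ΔHrxn = (+52.3) + (+124.2) + (-92.3) + (-112.1) = -27.9 kJ

ΔHrxn = -27.9 kJ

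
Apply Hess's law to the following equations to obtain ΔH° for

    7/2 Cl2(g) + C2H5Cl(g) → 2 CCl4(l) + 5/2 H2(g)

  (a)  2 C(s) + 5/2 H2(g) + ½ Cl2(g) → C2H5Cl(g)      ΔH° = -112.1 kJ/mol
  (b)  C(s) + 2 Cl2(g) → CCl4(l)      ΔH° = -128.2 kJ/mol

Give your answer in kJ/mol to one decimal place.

ΔH° = -144.3 kJ/mol

(a) reversed (C2H5Cl(g) must end up as a reactant): +112.1 kJ/mol
(b) × 2 (×2 to match 2 CCl4(l) in the target): (2)·(-128.2) = -256.4 kJ/mol
Summing the manipulated equations, ΔH° = (-1)·(-112.1) + (2)·(-128.2) = -144.3 kJ/mol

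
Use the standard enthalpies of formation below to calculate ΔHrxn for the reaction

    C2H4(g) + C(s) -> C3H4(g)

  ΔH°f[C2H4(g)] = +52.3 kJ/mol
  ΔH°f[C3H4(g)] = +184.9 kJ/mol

ΔHrxn = 132.6 kJ/mol

Products: 1·(+184.9) = +184.9
Reactants: 1·(+52.3) + 1·(+0.0) = +52.3
ΔHrxn = (+184.9) − (+52.3) = 132.6 kJ/mol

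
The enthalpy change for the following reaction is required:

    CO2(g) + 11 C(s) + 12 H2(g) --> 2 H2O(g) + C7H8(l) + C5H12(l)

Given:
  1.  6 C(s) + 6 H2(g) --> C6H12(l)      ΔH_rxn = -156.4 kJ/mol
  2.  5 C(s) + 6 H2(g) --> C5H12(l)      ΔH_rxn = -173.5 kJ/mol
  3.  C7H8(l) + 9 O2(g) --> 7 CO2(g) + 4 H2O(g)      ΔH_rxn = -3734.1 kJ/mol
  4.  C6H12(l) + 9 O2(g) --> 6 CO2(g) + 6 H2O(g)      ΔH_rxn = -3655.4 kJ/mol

ΔH_rxn = -251.2 kJ/mol

eq. 1 as written: -156.4 kJ/mol
eq. 2 as written (C5H12(l) already on the product side): -173.5 kJ/mol
eq. 3 reversed (C7H8(l) must end up as a product): +3734.1 kJ/mol
eq. 4 as written: -3655.4 kJ/mol
ΔH_rxn = (-156.4) + (-173.5) + (+3734.1) + (-3655.4) = -251.2 kJ/mol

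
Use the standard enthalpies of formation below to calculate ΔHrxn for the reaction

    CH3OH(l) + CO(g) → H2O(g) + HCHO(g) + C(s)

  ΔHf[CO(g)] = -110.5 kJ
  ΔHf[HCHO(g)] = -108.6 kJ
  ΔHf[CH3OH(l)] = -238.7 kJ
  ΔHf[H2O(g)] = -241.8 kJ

Products: 1·(-241.8) + 1·(-108.6) + 1·(+0.0) = -350.4
Reactants: 1·(-238.7) + 1·(-110.5) = -349.2
ΔHrxn = (-350.4) − (-349.2) = -1.2 kJ

ΔHrxn = -1.2 kJ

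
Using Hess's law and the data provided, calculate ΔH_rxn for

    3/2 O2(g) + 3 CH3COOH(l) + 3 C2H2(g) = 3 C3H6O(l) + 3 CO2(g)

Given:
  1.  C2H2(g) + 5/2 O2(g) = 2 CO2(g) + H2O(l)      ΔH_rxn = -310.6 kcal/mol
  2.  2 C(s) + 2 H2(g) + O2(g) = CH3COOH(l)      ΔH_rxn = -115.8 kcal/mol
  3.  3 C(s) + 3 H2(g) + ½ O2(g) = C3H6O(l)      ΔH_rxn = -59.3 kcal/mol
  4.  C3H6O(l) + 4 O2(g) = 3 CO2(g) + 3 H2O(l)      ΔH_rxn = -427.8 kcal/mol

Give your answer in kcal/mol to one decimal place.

ΔH_rxn = -275.2 kcal/mol

eq. 1 × 3: (3)·(-310.6) = -931.8 kcal/mol
eq. 2 reversed and × 3: (-3)·(-115.8) = +347.4 kcal/mol
eq. 3 × 2: (2)·(-59.3) = -118.6 kcal/mol
eq. 4 reversed: +427.8 kcal/mol
By Hess's law, ΔH_rxn = (3)·(-310.6) + (-3)·(-115.8) + (2)·(-59.3) + (-1)·(-427.8) = -275.2 kcal/mol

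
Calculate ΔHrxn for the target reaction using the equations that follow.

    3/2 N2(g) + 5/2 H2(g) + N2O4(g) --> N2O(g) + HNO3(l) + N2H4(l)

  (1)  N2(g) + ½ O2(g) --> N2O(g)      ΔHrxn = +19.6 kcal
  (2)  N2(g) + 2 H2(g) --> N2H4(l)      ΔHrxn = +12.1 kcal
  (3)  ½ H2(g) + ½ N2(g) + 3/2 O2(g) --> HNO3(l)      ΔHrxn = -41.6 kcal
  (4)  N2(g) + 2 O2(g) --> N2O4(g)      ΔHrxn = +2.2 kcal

(1) as written (N2O(g) already on the product side): +19.6 kcal
(2) as written (N2H4(l) already on the product side): +12.1 kcal
(3) as written (HNO3(l) already on the product side): -41.6 kcal
(4) reversed (reverse to put N2O4(g) on the reactant side): -2.2 kcal
Summing the manipulated equations, ΔHrxn = (1)·(+19.6) + (1)·(+12.1) + (1)·(-41.6) + (-1)·(+2.2) = -12.1 kcal

ΔHrxn = -12.1 kcal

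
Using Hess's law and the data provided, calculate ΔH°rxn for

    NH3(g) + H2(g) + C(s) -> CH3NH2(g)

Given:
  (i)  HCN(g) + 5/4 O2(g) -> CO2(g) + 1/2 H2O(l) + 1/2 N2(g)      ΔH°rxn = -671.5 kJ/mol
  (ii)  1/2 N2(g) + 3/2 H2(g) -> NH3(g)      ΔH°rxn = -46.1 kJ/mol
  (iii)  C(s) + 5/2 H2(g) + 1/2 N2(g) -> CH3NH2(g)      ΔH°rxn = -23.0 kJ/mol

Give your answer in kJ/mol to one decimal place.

ΔH°rxn = 23.1 kJ/mol

(i): not needed.
(ii) reversed: +46.1 kJ/mol
(iii) as written: -23.0 kJ/mol
ΔH°rxn = (+46.1) + (-23.0) = 23.1 kJ/mol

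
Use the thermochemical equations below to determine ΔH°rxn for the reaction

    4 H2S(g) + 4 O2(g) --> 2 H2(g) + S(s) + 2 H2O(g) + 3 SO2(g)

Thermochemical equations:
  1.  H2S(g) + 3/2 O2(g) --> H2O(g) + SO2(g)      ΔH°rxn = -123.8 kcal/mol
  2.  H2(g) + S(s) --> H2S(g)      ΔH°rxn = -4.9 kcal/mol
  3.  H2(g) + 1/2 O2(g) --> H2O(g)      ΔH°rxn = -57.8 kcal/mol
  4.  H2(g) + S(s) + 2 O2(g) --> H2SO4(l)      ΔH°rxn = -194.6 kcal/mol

ΔH°rxn = -308.7 kcal/mol

eq. 1 × 3 (×3 to match 3 SO2(g) in the target): (3)·(-123.8) = -371.4 kcal/mol
eq. 2 reversed: +4.9 kcal/mol
eq. 3 reversed: +57.8 kcal/mol
eq. 4: not needed (H2SO4(l) appears nowhere else).
ΔH°rxn = (-371.4) + (+4.9) + (+57.8) = -308.7 kcal/mol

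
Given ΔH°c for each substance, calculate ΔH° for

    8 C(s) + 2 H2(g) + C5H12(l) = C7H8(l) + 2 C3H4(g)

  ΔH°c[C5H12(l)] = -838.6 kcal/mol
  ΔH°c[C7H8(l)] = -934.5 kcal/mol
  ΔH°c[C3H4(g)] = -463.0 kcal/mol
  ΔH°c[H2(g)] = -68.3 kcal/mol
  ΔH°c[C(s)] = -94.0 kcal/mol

Using ΔH = Σ nΔHc°(reactants) − Σ nΔHc°(products):
= [8·(-94.0) + 2·(-68.3) + 1·(-838.6)] − [1·(-934.5) + 2·(-463.0)]
= 133.3 kcal/mol

ΔH° = 133.3 kcal/mol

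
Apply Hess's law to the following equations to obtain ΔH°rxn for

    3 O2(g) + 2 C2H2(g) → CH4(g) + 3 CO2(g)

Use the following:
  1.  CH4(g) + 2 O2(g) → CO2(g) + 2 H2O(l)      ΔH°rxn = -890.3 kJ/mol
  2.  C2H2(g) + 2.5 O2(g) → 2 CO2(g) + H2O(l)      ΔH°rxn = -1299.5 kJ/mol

ΔH°rxn = -1708.7 kJ/mol

eq. 1 reversed: +890.3 kJ/mol
eq. 2 × 2: (2)·(-1299.5) = -2599.0 kJ/mol
ΔH°rxn = (+890.3) + (-2599.0) = -1708.7 kJ/mol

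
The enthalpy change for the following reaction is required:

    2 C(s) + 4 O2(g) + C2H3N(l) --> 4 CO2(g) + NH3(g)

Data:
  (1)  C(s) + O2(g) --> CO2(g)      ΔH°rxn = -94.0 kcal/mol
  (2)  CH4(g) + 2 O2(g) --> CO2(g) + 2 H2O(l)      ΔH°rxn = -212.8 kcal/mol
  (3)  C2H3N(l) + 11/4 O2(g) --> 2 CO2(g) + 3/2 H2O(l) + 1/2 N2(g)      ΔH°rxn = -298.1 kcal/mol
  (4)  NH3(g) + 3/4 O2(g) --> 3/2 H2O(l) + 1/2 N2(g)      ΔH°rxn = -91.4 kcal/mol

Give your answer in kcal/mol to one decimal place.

ΔH°rxn = -394.7 kcal/mol

(1) × 2 (scale by 2 for the 2 C(s)): (2)·(-94.0) = -188.0 kcal/mol
(2): not needed (CH4(g) appears nowhere else).
(3) as written (C2H3N(l) already on the reactant side): -298.1 kcal/mol
(4) reversed (NH3(g) must end up as a product): +91.4 kcal/mol
ΔH°rxn = (-188.0) + (-298.1) + (+91.4) = -394.7 kcal/mol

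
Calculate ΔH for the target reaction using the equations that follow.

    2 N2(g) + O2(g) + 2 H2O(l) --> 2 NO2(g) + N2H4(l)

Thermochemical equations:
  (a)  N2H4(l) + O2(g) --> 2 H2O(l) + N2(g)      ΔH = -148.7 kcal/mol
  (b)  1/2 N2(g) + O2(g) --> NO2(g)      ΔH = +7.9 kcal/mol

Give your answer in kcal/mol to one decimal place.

ΔH = 164.5 kcal/mol

(a) reversed: +148.7 kcal/mol
(b) × 2: (2)·(+7.9) = +15.8 kcal/mol
Combining the equations, ΔH = (+148.7) + (+15.8) = 164.5 kcal/mol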